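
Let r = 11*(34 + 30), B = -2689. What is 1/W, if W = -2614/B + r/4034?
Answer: 5423713/6218966 ≈ 0.87212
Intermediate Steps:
r = 704 (r = 11*64 = 704)
W = 6218966/5423713 (W = -2614/(-2689) + 704/4034 = -2614*(-1/2689) + 704*(1/4034) = 2614/2689 + 352/2017 = 6218966/5423713 ≈ 1.1466)
1/W = 1/(6218966/5423713) = 5423713/6218966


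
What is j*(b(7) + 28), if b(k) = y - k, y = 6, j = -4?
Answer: -108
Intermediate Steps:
b(k) = 6 - k
j*(b(7) + 28) = -4*((6 - 1*7) + 28) = -4*((6 - 7) + 28) = -4*(-1 + 28) = -4*27 = -108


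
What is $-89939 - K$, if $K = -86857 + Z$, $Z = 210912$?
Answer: $-213994$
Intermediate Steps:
$K = 124055$ ($K = -86857 + 210912 = 124055$)
$-89939 - K = -89939 - 124055 = -213994$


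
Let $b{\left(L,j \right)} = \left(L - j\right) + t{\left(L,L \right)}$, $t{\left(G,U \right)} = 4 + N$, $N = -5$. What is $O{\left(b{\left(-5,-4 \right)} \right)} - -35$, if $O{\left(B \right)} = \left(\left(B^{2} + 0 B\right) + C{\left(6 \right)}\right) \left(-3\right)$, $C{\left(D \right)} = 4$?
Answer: $11$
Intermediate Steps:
$t{\left(G,U \right)} = -1$ ($t{\left(G,U \right)} = 4 - 5 = -1$)
$b{\left(L,j \right)} = -1 + L - j$ ($b{\left(L,j \right)} = \left(L - j\right) - 1 = -1 + L - j$)
$O{\left(B \right)} = -12 - 3 B^{2}$ ($O{\left(B \right)} = \left(\left(B^{2} + 0 B\right) + 4\right) \left(-3\right) = \left(\left(B^{2} + 0\right) + 4\right) \left(-3\right) = \left(B^{2} + 4\right) \left(-3\right) = \left(4 + B^{2}\right) \left(-3\right) = -12 - 3 B^{2}$)
$O{\left(b{\left(-5,-4 \right)} \right)} - -35 = \left(-12 - 3 \left(-1 - 5 - -4\right)^{2}\right) - -35 = \left(-12 - 3 \left(-1 - 5 + 4\right)^{2}\right) + 35 = \left(-12 - 3 \left(-2\right)^{2}\right) + 35 = \left(-12 - 12\right) + 35 = -24 + 35 = 11$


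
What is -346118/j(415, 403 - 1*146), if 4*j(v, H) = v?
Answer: -1384472/415 ≈ -3336.1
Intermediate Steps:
j(v, H) = v/4
-346118/j(415, 403 - 1*146) = -346118/((¼)*415) = -346118/415/4 = -346118*4/415 = -1384472/415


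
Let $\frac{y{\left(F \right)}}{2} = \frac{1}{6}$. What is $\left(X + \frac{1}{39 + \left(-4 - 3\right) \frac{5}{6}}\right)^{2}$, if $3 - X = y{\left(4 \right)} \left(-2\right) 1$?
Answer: $\frac{4870849}{356409} \approx 13.666$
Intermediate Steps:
$y{\left(F \right)} = \frac{1}{3}$ ($y{\left(F \right)} = \frac{2}{6} = 2 \cdot \frac{1}{6} = \frac{1}{3}$)
$X = \frac{11}{3}$ ($X = 3 - \frac{1}{3} \left(-2\right) 1 = 3 - \left(- \frac{2}{3}\right) 1 = 3 - - \frac{2}{3} = 3 + \frac{2}{3} = \frac{11}{3} \approx 3.6667$)
$\left(X + \frac{1}{39 + \left(-4 - 3\right) \frac{5}{6}}\right)^{2} = \left(\frac{11}{3} + \frac{1}{39 + \left(-4 - 3\right) \frac{5}{6}}\right)^{2} = \left(\frac{11}{3} + \frac{1}{39 - 7 \cdot 5 \cdot \frac{1}{6}}\right)^{2} = \left(\frac{11}{3} + \frac{1}{39 - \frac{35}{6}}\right)^{2} = \left(\frac{11}{3} + \frac{1}{\frac{199}{6}}\right)^{2} = \left(\frac{11}{3} + \frac{6}{199}\right)^{2} = \left(\frac{2207}{597}\right)^{2} = \frac{4870849}{356409}$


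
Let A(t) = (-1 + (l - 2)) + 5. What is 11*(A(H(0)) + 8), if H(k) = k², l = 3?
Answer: 143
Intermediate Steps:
A(t) = 5 (A(t) = (-1 + (3 - 2)) + 5 = (-1 + 1) + 5 = 0 + 5 = 5)
11*(A(H(0)) + 8) = 11*(5 + 8) = 11*13 = 143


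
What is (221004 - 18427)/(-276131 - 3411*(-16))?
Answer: -202577/221555 ≈ -0.91434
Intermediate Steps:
(221004 - 18427)/(-276131 - 3411*(-16)) = 202577/(-276131 + 54576) = 202577/(-221555) = 202577*(-1/221555) = -202577/221555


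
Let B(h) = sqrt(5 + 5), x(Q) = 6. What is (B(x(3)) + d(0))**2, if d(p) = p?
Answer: 10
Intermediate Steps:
B(h) = sqrt(10)
(B(x(3)) + d(0))**2 = (sqrt(10) + 0)**2 = (sqrt(10))**2 = 10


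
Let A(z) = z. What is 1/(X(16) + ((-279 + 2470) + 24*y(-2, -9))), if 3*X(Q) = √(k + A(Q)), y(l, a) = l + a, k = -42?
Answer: 17343/33419987 - 3*I*√26/33419987 ≈ 0.00051894 - 4.5772e-7*I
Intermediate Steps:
y(l, a) = a + l
X(Q) = √(-42 + Q)/3
1/(X(16) + ((-279 + 2470) + 24*y(-2, -9))) = 1/(√(-42 + 16)/3 + ((-279 + 2470) + 24*(-9 - 2))) = 1/(√(-26)/3 + (2191 + 24*(-11))) = 1/((I*√26)/3 + (2191 - 264)) = 1/(I*√26/3 + 1927) = 1/(1927 + I*√26/3)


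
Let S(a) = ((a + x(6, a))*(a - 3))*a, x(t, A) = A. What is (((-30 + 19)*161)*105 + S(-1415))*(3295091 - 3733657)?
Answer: 2490395300857130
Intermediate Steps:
S(a) = 2*a²*(-3 + a) (S(a) = ((a + a)*(a - 3))*a = ((2*a)*(-3 + a))*a = (2*a*(-3 + a))*a = 2*a²*(-3 + a))
(((-30 + 19)*161)*105 + S(-1415))*(3295091 - 3733657) = (((-30 + 19)*161)*105 + 2*(-1415)²*(-3 - 1415))*(3295091 - 3733657) = (-11*161*105 + 2*2002225*(-1418))*(-438566) = (-1771*105 - 5678310100)*(-438566) = (-185955 - 5678310100)*(-438566) = -5678496055*(-438566) = 2490395300857130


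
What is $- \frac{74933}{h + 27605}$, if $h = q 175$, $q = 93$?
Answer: $- \frac{74933}{43880} \approx -1.7077$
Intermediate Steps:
$h = 16275$ ($h = 93 \cdot 175 = 16275$)
$- \frac{74933}{h + 27605} = - \frac{74933}{16275 + 27605} = - \frac{74933}{43880}$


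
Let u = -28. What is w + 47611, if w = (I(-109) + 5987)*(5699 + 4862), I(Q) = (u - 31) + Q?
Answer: 61502070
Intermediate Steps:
I(Q) = -59 + Q (I(Q) = (-28 - 31) + Q = -59 + Q)
w = 61454459 (w = ((-59 - 109) + 5987)*(5699 + 4862) = (-168 + 5987)*10561 = 5819*10561 = 61454459)
w + 47611 = 61454459 + 47611 = 61502070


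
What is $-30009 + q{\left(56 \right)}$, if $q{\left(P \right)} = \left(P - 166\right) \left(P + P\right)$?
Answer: $-42329$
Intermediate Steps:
$q{\left(P \right)} = 2 P \left(-166 + P\right)$ ($q{\left(P \right)} = \left(-166 + P\right) 2 P = 2 P \left(-166 + P\right)$)
$-30009 + q{\left(56 \right)} = -30009 + 2 \cdot 56 \left(-166 + 56\right) = -30009 + 2 \cdot 56 \left(-110\right) = -30009 - 12320 = -42329$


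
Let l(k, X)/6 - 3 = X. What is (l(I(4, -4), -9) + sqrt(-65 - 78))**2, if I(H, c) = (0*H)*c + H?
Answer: (36 - I*sqrt(143))**2 ≈ 1153.0 - 861.0*I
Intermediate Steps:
I(H, c) = H (I(H, c) = 0*c + H = 0 + H = H)
l(k, X) = 18 + 6*X
(l(I(4, -4), -9) + sqrt(-65 - 78))**2 = ((18 + 6*(-9)) + sqrt(-65 - 78))**2 = ((18 - 54) + sqrt(-143))**2 = (-36 + I*sqrt(143))**2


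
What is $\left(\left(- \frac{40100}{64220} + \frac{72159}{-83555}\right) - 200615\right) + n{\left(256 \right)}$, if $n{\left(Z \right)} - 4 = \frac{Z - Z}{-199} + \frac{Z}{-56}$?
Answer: $- \frac{376772025219713}{1878065735} \approx -2.0062 \cdot 10^{5}$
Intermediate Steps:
$n{\left(Z \right)} = 4 - \frac{Z}{56}$ ($n{\left(Z \right)} = 4 + \left(\frac{Z - Z}{-199} + \frac{Z}{-56}\right) = 4 + \left(0 \left(- \frac{1}{199}\right) + Z \left(- \frac{1}{56}\right)\right) = 4 + \left(0 - \frac{Z}{56}\right) = 4 - \frac{Z}{56}$)
$\left(\left(- \frac{40100}{64220} + \frac{72159}{-83555}\right) - 200615\right) + n{\left(256 \right)} = \left(\left(- \frac{40100}{64220} + \frac{72159}{-83555}\right) - 200615\right) + \left(4 - \frac{32}{7}\right) = \left(\left(\left(-40100\right) \frac{1}{64220} + 72159 \left(- \frac{1}{83555}\right)\right) - 200615\right) + \left(4 - \frac{32}{7}\right) = \left(\left(- \frac{2005}{3211} - \frac{72159}{83555}\right) - 200615\right) - \frac{4}{7} = \left(- \frac{399230324}{268295105} - 200615\right) - \frac{4}{7} = - \frac{53824421719899}{268295105} - \frac{4}{7} = - \frac{376772025219713}{1878065735}$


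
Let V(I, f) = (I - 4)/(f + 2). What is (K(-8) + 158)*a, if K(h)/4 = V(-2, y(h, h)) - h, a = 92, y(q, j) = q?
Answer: 17848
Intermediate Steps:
V(I, f) = (-4 + I)/(2 + f)
K(h) = -24/(2 + h) - 4*h (K(h) = 4*((-4 - 2)/(2 + h) - h) = 4*(-6/(2 + h) - h) = 4*(-h - 6/(2 + h)) = -24/(2 + h) - 4*h)
(K(-8) + 158)*a = (4*(-6 - 1*(-8)*(2 - 8))/(2 - 8) + 158)*92 = (4*(-6 - 1*(-8)*(-6))/(-6) + 158)*92 = (4*(-1/6)*(-6 - 48) + 158)*92 = (4*(-1/6)*(-54) + 158)*92 = (36 + 158)*92 = 194*92 = 17848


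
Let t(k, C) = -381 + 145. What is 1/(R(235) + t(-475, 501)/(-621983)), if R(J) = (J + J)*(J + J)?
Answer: 621983/137396044936 ≈ 4.5269e-6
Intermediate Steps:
t(k, C) = -236
R(J) = 4*J² (R(J) = (2*J)*(2*J) = 4*J²)
1/(R(235) + t(-475, 501)/(-621983)) = 1/(4*235² - 236/(-621983)) = 1/(4*55225 - 236*(-1/621983)) = 1/(220900 + 236/621983) = 1/(137396044936/621983) = 621983/137396044936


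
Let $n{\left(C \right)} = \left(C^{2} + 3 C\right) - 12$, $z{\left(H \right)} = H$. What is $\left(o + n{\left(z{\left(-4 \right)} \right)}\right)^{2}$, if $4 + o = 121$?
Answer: $11881$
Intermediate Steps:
$o = 117$ ($o = -4 + 121 = 117$)
$n{\left(C \right)} = -12 + C^{2} + 3 C$
$\left(o + n{\left(z{\left(-4 \right)} \right)}\right)^{2} = \left(117 + \left(-12 + \left(-4\right)^{2} + 3 \left(-4\right)\right)\right)^{2} = \left(117 - 8\right)^{2} = 109^{2} = 11881$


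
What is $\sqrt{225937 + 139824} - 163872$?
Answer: $-163872 + \sqrt{365761} \approx -1.6327 \cdot 10^{5}$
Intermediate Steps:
$\sqrt{225937 + 139824} - 163872 = \sqrt{365761} - 163872 = -163872 + \sqrt{365761}$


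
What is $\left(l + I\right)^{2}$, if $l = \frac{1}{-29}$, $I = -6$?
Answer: $\frac{30625}{841} \approx 36.415$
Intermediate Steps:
$l = - \frac{1}{29} \approx -0.034483$
$\left(l + I\right)^{2} = \left(- \frac{1}{29} - 6\right)^{2} = \left(- \frac{175}{29}\right)^{2} = \frac{30625}{841}$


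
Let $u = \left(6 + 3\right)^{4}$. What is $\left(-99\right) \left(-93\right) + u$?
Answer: $15768$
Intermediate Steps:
$u = 6561$ ($u = 9^{4} = 6561$)
$\left(-99\right) \left(-93\right) + u = \left(-99\right) \left(-93\right) + 6561 = 9207 + 6561 = 15768$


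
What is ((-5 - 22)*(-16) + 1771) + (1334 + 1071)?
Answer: 4608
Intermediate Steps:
((-5 - 22)*(-16) + 1771) + (1334 + 1071) = (-27*(-16) + 1771) + 2405 = (432 + 1771) + 2405 = 2203 + 2405 = 4608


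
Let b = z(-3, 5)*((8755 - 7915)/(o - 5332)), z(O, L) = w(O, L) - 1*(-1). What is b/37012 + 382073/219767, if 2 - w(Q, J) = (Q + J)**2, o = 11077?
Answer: 1354025045889/778832051533 ≈ 1.7385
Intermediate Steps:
w(Q, J) = 2 - (J + Q)**2 (w(Q, J) = 2 - (Q + J)**2 = 2 - (J + Q)**2)
z(O, L) = 3 - (L + O)**2 (z(O, L) = (2 - (L + O)**2) - 1*(-1) = (2 - (L + O)**2) + 1 = 3 - (L + O)**2)
b = -56/383 (b = (3 - (5 - 3)**2)*((8755 - 7915)/(11077 - 5332)) = (3 - 1*2**2)*(840/5745) = (3 - 1*4)*(840*(1/5745)) = (3 - 4)*(56/383) = -1*56/383 = -56/383 ≈ -0.14621)
b/37012 + 382073/219767 = -56/383/37012 + 382073/219767 = -56/383*1/37012 + 382073*(1/219767) = -14/3543899 + 382073/219767 = 1354025045889/778832051533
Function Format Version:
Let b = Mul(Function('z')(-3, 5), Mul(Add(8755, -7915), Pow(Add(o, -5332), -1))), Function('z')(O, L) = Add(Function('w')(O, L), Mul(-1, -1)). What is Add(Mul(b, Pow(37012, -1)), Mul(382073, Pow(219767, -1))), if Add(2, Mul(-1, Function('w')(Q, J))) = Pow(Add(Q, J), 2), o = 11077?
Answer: Rational(1354025045889, 778832051533) ≈ 1.7385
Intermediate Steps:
Function('w')(Q, J) = Add(2, Mul(-1, Pow(Add(J, Q), 2))) (Function('w')(Q, J) = Add(2, Mul(-1, Pow(Add(Q, J), 2))) = Add(2, Mul(-1, Pow(Add(J, Q), 2))))
Function('z')(O, L) = Add(3, Mul(-1, Pow(Add(L, O), 2))) (Function('z')(O, L) = Add(Add(2, Mul(-1, Pow(Add(L, O), 2))), Mul(-1, -1)) = Add(Add(2, Mul(-1, Pow(Add(L, O), 2))), 1) = Add(3, Mul(-1, Pow(Add(L, O), 2))))
b = Rational(-56, 383) (b = Mul(Add(3, Mul(-1, Pow(Add(5, -3), 2))), Mul(Add(8755, -7915), Pow(Add(11077, -5332), -1))) = Mul(Add(3, Mul(-1, Pow(2, 2))), Mul(840, Pow(5745, -1))) = Mul(Add(3, Mul(-1, 4)), Mul(840, Rational(1, 5745))) = Mul(Add(3, -4), Rational(56, 383)) = Mul(-1, Rational(56, 383)) = Rational(-56, 383) ≈ -0.14621)
Add(Mul(b, Pow(37012, -1)), Mul(382073, Pow(219767, -1))) = Add(Mul(Rational(-56, 383), Pow(37012, -1)), Mul(382073, Pow(219767, -1))) = Add(Mul(Rational(-56, 383), Rational(1, 37012)), Mul(382073, Rational(1, 219767))) = Add(Rational(-14, 3543899), Rational(382073, 219767)) = Rational(1354025045889, 778832051533)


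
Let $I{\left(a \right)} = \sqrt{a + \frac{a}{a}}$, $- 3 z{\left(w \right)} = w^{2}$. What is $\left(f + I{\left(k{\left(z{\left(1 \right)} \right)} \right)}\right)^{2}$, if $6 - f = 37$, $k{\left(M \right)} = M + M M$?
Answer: $\frac{\left(93 - \sqrt{7}\right)^{2}}{9} \approx 907.1$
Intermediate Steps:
$z{\left(w \right)} = - \frac{w^{2}}{3}$
$k{\left(M \right)} = M + M^{2}$
$f = -31$ ($f = 6 - 37 = -31$)
$I{\left(a \right)} = \sqrt{1 + a}$ ($I{\left(a \right)} = \sqrt{a + 1} = \sqrt{1 + a}$)
$\left(f + I{\left(k{\left(z{\left(1 \right)} \right)} \right)}\right)^{2} = \left(-31 + \sqrt{1 + - \frac{1^{2}}{3} \left(1 - \frac{1^{2}}{3}\right)}\right)^{2} = \left(-31 + \sqrt{1 + \left(- \frac{1}{3}\right) 1 \left(1 - \frac{1}{3}\right)}\right)^{2} = \left(-31 + \sqrt{1 - \frac{1 - \frac{1}{3}}{3}}\right)^{2} = \left(-31 + \sqrt{1 - \frac{2}{9}}\right)^{2} = \left(-31 + \sqrt{\frac{7}{9}}\right)^{2} = \left(-31 + \frac{\sqrt{7}}{3}\right)^{2}$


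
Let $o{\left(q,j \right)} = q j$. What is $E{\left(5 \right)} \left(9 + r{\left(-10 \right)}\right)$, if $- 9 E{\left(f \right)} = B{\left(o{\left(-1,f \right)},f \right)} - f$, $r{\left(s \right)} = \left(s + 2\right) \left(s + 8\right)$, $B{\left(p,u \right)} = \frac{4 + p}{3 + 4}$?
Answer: $\frac{100}{7} \approx 14.286$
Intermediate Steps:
$o{\left(q,j \right)} = j q$
$B{\left(p,u \right)} = \frac{4}{7} + \frac{p}{7}$ ($B{\left(p,u \right)} = \frac{4 + p}{7} = \left(4 + p\right) \frac{1}{7} = \frac{4}{7} + \frac{p}{7}$)
$r{\left(s \right)} = \left(2 + s\right) \left(8 + s\right)$
$E{\left(f \right)} = - \frac{4}{63} + \frac{8 f}{63}$ ($E{\left(f \right)} = - \frac{\left(\frac{4}{7} + \frac{f \left(-1\right)}{7}\right) - f}{9} = - \frac{\left(\frac{4}{7} + \frac{\left(-1\right) f}{7}\right) - f}{9} = - \frac{\left(\frac{4}{7} - \frac{f}{7}\right) - f}{9} = - \frac{\frac{4}{7} - \frac{8 f}{7}}{9} = - \frac{4}{63} + \frac{8 f}{63}$)
$E{\left(5 \right)} \left(9 + r{\left(-10 \right)}\right) = \left(- \frac{4}{63} + \frac{8}{63} \cdot 5\right) \left(9 + \left(16 + \left(-10\right)^{2} + 10 \left(-10\right)\right)\right) = \left(- \frac{4}{63} + \frac{40}{63}\right) \left(9 + \left(16 + 100 - 100\right)\right) = \frac{4 \left(9 + 16\right)}{7} = \frac{4}{7} \cdot 25 = \frac{100}{7}$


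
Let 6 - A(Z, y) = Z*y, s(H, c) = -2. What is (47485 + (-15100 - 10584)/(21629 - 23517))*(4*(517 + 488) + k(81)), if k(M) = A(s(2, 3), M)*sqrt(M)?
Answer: 31005948603/118 ≈ 2.6276e+8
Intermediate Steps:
A(Z, y) = 6 - Z*y
k(M) = sqrt(M)*(6 + 2*M) (k(M) = (6 - 1*(-2)*M)*sqrt(M) = (6 + 2*M)*sqrt(M) = sqrt(M)*(6 + 2*M))
(47485 + (-15100 - 10584)/(21629 - 23517))*(4*(517 + 488) + k(81)) = (47485 + (-15100 - 10584)/(21629 - 23517))*(4*(517 + 488) + 2*sqrt(81)*(3 + 81)) = (47485 - 25684/(-1888))*(4*1005 + 2*9*84) = (47485 - 25684*(-1/1888))*(4020 + 1512) = (47485 + 6421/472)*5532 = (22419341/472)*5532 = 31005948603/118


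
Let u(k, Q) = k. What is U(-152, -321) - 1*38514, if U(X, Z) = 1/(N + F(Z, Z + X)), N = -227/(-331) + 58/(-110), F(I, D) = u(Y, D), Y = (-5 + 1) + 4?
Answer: -111133199/2886 ≈ -38508.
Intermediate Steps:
Y = 0 (Y = -4 + 4 = 0)
F(I, D) = 0
N = 2886/18205 (N = -227*(-1/331) + 58*(-1/110) = 227/331 - 29/55 = 2886/18205 ≈ 0.15853)
U(X, Z) = 18205/2886 (U(X, Z) = 1/(2886/18205 + 0) = 1/(2886/18205) = 18205/2886)
U(-152, -321) - 1*38514 = 18205/2886 - 1*38514 = 18205/2886 - 38514 = -111133199/2886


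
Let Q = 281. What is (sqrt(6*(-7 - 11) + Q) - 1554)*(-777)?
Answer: 1207458 - 777*sqrt(173) ≈ 1.1972e+6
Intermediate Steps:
(sqrt(6*(-7 - 11) + Q) - 1554)*(-777) = (sqrt(6*(-7 - 11) + 281) - 1554)*(-777) = (sqrt(6*(-18) + 281) - 1554)*(-777) = (sqrt(-108 + 281) - 1554)*(-777) = (sqrt(173) - 1554)*(-777) = (-1554 + sqrt(173))*(-777) = 1207458 - 777*sqrt(173)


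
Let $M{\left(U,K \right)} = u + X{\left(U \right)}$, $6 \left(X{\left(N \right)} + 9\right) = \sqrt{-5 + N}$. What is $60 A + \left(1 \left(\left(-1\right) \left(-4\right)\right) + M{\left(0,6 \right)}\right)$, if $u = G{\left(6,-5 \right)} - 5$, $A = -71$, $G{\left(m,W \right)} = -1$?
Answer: $-4271 + \frac{i \sqrt{5}}{6} \approx -4271.0 + 0.37268 i$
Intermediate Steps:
$u = -6$ ($u = -1 - 5 = -6$)
$X{\left(N \right)} = -9 + \frac{\sqrt{-5 + N}}{6}$
$M{\left(U,K \right)} = -15 + \frac{\sqrt{-5 + U}}{6}$ ($M{\left(U,K \right)} = -6 + \left(-9 + \frac{\sqrt{-5 + U}}{6}\right) = -15 + \frac{\sqrt{-5 + U}}{6}$)
$60 A + \left(1 \left(\left(-1\right) \left(-4\right)\right) + M{\left(0,6 \right)}\right) = 60 \left(-71\right) - \left(15 - \frac{\sqrt{-5 + 0}}{6} - \left(-1\right) \left(-4\right)\right) = -4260 + \left(1 \cdot 4 - \left(15 - \frac{\sqrt{-5}}{6}\right)\right) = -4260 - \left(11 - \frac{i \sqrt{5}}{6}\right) = -4271 + \frac{i \sqrt{5}}{6}$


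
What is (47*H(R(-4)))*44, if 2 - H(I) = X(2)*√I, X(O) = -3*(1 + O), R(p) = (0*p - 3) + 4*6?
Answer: 4136 + 18612*√21 ≈ 89427.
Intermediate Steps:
R(p) = 21 (R(p) = (0 - 3) + 24 = -3 + 24 = 21)
X(O) = -3 - 3*O
H(I) = 2 + 9*√I (H(I) = 2 - (-3 - 3*2)*√I = 2 - (-3 - 6)*√I = 2 - (-9)*√I = 2 + 9*√I)
(47*H(R(-4)))*44 = (47*(2 + 9*√21))*44 = (94 + 423*√21)*44 = 4136 + 18612*√21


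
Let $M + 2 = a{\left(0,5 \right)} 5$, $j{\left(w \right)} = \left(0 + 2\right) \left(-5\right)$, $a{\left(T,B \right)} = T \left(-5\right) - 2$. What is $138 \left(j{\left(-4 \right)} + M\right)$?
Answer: $-3036$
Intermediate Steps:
$a{\left(T,B \right)} = -2 - 5 T$ ($a{\left(T,B \right)} = - 5 T - 2 = -2 - 5 T$)
$j{\left(w \right)} = -10$ ($j{\left(w \right)} = 2 \left(-5\right) = -10$)
$M = -12$ ($M = -2 + \left(-2 - 0\right) 5 = -2 + \left(-2 + 0\right) 5 = -2 - 10 = -12$)
$138 \left(j{\left(-4 \right)} + M\right) = 138 \left(-10 - 12\right) = 138 \left(-22\right) = -3036$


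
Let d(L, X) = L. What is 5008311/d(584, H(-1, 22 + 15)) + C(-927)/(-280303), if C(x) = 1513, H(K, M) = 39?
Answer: 19230735817/2242424 ≈ 8575.9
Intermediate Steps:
5008311/d(584, H(-1, 22 + 15)) + C(-927)/(-280303) = 5008311/584 + 1513/(-280303) = 5008311*(1/584) + 1513*(-1/280303) = 68607/8 - 1513/280303 = 19230735817/2242424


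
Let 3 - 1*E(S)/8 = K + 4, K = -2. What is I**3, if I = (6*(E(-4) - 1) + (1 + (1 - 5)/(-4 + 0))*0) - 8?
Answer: 39304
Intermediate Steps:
E(S) = 8 (E(S) = 24 - 8*(-2 + 4) = 24 - 8*2 = 24 - 16 = 8)
I = 34 (I = (6*(8 - 1) + (1 + (1 - 5)/(-4 + 0))*0) - 8 = (6*7 + (1 - 4/(-4))*0) - 8 = (42 + (1 - 4*(-1/4))*0) - 8 = (42 + (1 + 1)*0) - 8 = (42 + 2*0) - 8 = (42 + 0) - 8 = 42 - 8 = 34)
I**3 = 34**3 = 39304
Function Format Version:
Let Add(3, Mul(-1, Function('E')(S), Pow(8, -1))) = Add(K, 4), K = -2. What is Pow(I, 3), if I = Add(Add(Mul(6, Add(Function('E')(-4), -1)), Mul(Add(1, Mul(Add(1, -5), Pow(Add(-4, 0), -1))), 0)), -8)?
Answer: 39304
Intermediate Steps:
Function('E')(S) = 8 (Function('E')(S) = Add(24, Mul(-8, Add(-2, 4))) = Add(24, Mul(-8, 2)) = Add(24, -16) = 8)
I = 34 (I = Add(Add(Mul(6, Add(8, -1)), Mul(Add(1, Mul(Add(1, -5), Pow(Add(-4, 0), -1))), 0)), -8) = Add(Add(Mul(6, 7), Mul(Add(1, Mul(-4, Pow(-4, -1))), 0)), -8) = Add(Add(42, Mul(Add(1, Mul(-4, Rational(-1, 4))), 0)), -8) = Add(Add(42, Mul(Add(1, 1), 0)), -8) = Add(Add(42, Mul(2, 0)), -8) = Add(Add(42, 0), -8) = Add(42, -8) = 34)
Pow(I, 3) = Pow(34, 3) = 39304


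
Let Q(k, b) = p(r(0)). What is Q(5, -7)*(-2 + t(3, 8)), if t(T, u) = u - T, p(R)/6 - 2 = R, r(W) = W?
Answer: 36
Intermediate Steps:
p(R) = 12 + 6*R
Q(k, b) = 12 (Q(k, b) = 12 + 6*0 = 12 + 0 = 12)
Q(5, -7)*(-2 + t(3, 8)) = 12*(-2 + (8 - 1*3)) = 12*(-2 + (8 - 3)) = 12*(-2 + 5) = 12*3 = 36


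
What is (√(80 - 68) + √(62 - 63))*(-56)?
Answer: -112*√3 - 56*I ≈ -193.99 - 56.0*I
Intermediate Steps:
(√(80 - 68) + √(62 - 63))*(-56) = (√12 + √(-1))*(-56) = (2*√3 + I)*(-56) = (I + 2*√3)*(-56) = -112*√3 - 56*I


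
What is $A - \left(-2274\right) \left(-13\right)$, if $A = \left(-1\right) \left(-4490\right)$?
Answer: $-25072$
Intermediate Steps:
$A = 4490$
$A - \left(-2274\right) \left(-13\right) = 4490 - \left(-2274\right) \left(-13\right) = 4490 - 29562 = -25072$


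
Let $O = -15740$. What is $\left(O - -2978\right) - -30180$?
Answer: $17418$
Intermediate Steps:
$\left(O - -2978\right) - -30180 = \left(-15740 - -2978\right) - -30180 = \left(-15740 + 2978\right) + 30180 = -12762 + 30180 = 17418$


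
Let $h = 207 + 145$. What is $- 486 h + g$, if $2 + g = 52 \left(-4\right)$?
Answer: $-171282$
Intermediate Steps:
$h = 352$
$g = -210$ ($g = -2 + 52 \left(-4\right) = -2 - 208 = -210$)
$- 486 h + g = \left(-486\right) 352 - 210 = -171072 - 210 = -171282$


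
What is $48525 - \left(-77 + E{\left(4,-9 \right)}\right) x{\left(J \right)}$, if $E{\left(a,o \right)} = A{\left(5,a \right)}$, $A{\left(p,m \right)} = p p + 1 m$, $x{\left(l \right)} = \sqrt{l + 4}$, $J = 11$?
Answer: $48525 + 48 \sqrt{15} \approx 48711.0$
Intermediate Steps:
$x{\left(l \right)} = \sqrt{4 + l}$
$A{\left(p,m \right)} = m + p^{2}$ ($A{\left(p,m \right)} = p^{2} + m = m + p^{2}$)
$E{\left(a,o \right)} = 25 + a$ ($E{\left(a,o \right)} = a + 5^{2} = a + 25 = 25 + a$)
$48525 - \left(-77 + E{\left(4,-9 \right)}\right) x{\left(J \right)} = 48525 - \left(-77 + \left(25 + 4\right)\right) \sqrt{4 + 11} = 48525 - \left(-77 + 29\right) \sqrt{15} = 48525 - - 48 \sqrt{15} = 48525 + 48 \sqrt{15}$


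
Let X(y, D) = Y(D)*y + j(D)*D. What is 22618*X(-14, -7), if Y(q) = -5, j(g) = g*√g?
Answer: 1583260 + 1108282*I*√7 ≈ 1.5833e+6 + 2.9322e+6*I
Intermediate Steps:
j(g) = g^(3/2)
X(y, D) = D^(5/2) - 5*y (X(y, D) = -5*y + D^(3/2)*D = -5*y + D^(5/2) = D^(5/2) - 5*y)
22618*X(-14, -7) = 22618*((-7)^(5/2) - 5*(-14)) = 22618*(49*I*√7 + 70) = 22618*(70 + 49*I*√7) = 1583260 + 1108282*I*√7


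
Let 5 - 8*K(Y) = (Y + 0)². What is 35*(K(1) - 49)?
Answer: -3395/2 ≈ -1697.5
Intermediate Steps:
K(Y) = 5/8 - Y²/8 (K(Y) = 5/8 - (Y + 0)²/8 = 5/8 - Y²/8)
35*(K(1) - 49) = 35*((5/8 - ⅛*1²) - 49) = 35*((5/8 - ⅛*1) - 49) = 35*((5/8 - ⅛) - 49) = 35*(½ - 49) = 35*(-97/2) = -3395/2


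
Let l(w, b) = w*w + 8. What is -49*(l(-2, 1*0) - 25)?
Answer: 637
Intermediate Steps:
l(w, b) = 8 + w² (l(w, b) = w² + 8 = 8 + w²)
-49*(l(-2, 1*0) - 25) = -49*((8 + (-2)²) - 25) = -49*((8 + 4) - 25) = -49*(12 - 25) = -49*(-13) = 637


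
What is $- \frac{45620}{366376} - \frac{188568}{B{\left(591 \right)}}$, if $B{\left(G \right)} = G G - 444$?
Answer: $- \frac{7083394459}{10650458726} \approx -0.66508$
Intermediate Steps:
$B{\left(G \right)} = -444 + G^{2}$ ($B{\left(G \right)} = G^{2} - 444 = -444 + G^{2}$)
$- \frac{45620}{366376} - \frac{188568}{B{\left(591 \right)}} = - \frac{45620}{366376} - \frac{188568}{-444 + 591^{2}} = \left(-45620\right) \frac{1}{366376} - \frac{188568}{-444 + 349281} = - \frac{11405}{91594} - \frac{188568}{348837} = - \frac{11405}{91594} - \frac{62856}{116279} = - \frac{7083394459}{10650458726}$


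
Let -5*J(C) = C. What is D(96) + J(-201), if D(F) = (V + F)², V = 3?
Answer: 49206/5 ≈ 9841.2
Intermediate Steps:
J(C) = -C/5
D(F) = (3 + F)²
D(96) + J(-201) = (3 + 96)² - ⅕*(-201) = 99² + 201/5 = 9801 + 201/5 = 49206/5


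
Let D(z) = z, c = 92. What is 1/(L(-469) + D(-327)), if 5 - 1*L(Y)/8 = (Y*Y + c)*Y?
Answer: 1/825638569 ≈ 1.2112e-9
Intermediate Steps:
L(Y) = 40 - 8*Y*(92 + Y**2) (L(Y) = 40 - 8*(Y*Y + 92)*Y = 40 - 8*(Y**2 + 92)*Y = 40 - 8*(92 + Y**2)*Y = 40 - 8*Y*(92 + Y**2))
1/(L(-469) + D(-327)) = 1/((40 - 736*(-469) - 8*(-469)**3) - 327) = 1/((40 + 345184 - 8*(-103161709)) - 327) = 1/((40 + 345184 + 825293672) - 327) = 1/(825638896 - 327) = 1/825638569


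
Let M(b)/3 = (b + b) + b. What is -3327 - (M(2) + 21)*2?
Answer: -3405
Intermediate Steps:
M(b) = 9*b (M(b) = 3*((b + b) + b) = 3*(2*b + b) = 3*(3*b) = 9*b)
-3327 - (M(2) + 21)*2 = -3327 - (9*2 + 21)*2 = -3327 - (18 + 21)*2 = -3327 - 39*2 = -3327 - 1*78 = -3327 - 78 = -3405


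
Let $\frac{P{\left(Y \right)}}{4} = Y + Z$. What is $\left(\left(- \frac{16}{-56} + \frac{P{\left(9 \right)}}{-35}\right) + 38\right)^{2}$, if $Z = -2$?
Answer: $\frac{1721344}{1225} \approx 1405.2$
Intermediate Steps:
$P{\left(Y \right)} = -8 + 4 Y$ ($P{\left(Y \right)} = 4 \left(Y - 2\right) = 4 \left(-2 + Y\right) = -8 + 4 Y$)
$\left(\left(- \frac{16}{-56} + \frac{P{\left(9 \right)}}{-35}\right) + 38\right)^{2} = \left(\left(- \frac{16}{-56} + \frac{-8 + 4 \cdot 9}{-35}\right) + 38\right)^{2} = \left(\left(\left(-16\right) \left(- \frac{1}{56}\right) + \left(-8 + 36\right) \left(- \frac{1}{35}\right)\right) + 38\right)^{2} = \left(\left(\frac{2}{7} + 28 \left(- \frac{1}{35}\right)\right) + 38\right)^{2} = \left(\left(\frac{2}{7} - \frac{4}{5}\right) + 38\right)^{2} = \left(- \frac{18}{35} + 38\right)^{2} = \left(\frac{1312}{35}\right)^{2} = \frac{1721344}{1225}$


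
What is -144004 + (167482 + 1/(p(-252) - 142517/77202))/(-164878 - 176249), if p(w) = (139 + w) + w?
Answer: -1391247839520250328/9661142025369 ≈ -1.4400e+5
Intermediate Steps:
p(w) = 139 + 2*w
-144004 + (167482 + 1/(p(-252) - 142517/77202))/(-164878 - 176249) = -144004 + (167482 + 1/((139 + 2*(-252)) - 142517/77202))/(-164878 - 176249) = -144004 + (167482 + 1/((139 - 504) - 142517*1/77202))/(-341127) = -144004 + (167482 + 1/(-365 - 142517/77202))*(-1/341127) = -144004 + (167482 + 1/(-28321247/77202))*(-1/341127) = -144004 + (167482 - 77202/28321247)*(-1/341127) = -144004 + (4743299012852/28321247)*(-1/341127) = -144004 - 4743299012852/9661142025369 = -1391247839520250328/9661142025369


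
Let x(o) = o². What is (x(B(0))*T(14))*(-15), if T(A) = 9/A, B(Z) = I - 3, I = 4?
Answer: -135/14 ≈ -9.6429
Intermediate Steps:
B(Z) = 1 (B(Z) = 4 - 3 = 1)
(x(B(0))*T(14))*(-15) = (1²*(9/14))*(-15) = (1*(9*(1/14)))*(-15) = (1*(9/14))*(-15) = (9/14)*(-15) = -135/14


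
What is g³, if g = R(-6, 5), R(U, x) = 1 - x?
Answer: -64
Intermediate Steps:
g = -4 (g = 1 - 1*5 = 1 - 5 = -4)
g³ = (-4)³ = -64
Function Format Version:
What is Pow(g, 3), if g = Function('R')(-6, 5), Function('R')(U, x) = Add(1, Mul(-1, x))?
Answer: -64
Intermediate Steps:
g = -4 (g = Add(1, Mul(-1, 5)) = Add(1, -5) = -4)
Pow(g, 3) = Pow(-4, 3) = -64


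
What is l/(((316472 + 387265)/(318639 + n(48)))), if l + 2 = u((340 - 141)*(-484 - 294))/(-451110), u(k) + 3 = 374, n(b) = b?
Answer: -95881339339/105820932690 ≈ -0.90607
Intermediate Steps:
u(k) = 371 (u(k) = -3 + 374 = 371)
l = -902591/451110 (l = -2 + 371/(-451110) = -2 + 371*(-1/451110) = -2 - 371/451110 = -902591/451110 ≈ -2.0008)
l/(((316472 + 387265)/(318639 + n(48)))) = -902591*(318639 + 48)/(316472 + 387265)/451110 = -902591/(451110*(703737/318687)) = -902591/(451110*(703737*(1/318687))) = -902591/(451110*234579/106229) = -902591/451110*106229/234579 = -95881339339/105820932690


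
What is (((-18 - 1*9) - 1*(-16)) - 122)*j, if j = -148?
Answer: 19684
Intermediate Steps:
(((-18 - 1*9) - 1*(-16)) - 122)*j = (((-18 - 1*9) - 1*(-16)) - 122)*(-148) = (((-18 - 9) + 16) - 122)*(-148) = ((-27 + 16) - 122)*(-148) = (-11 - 122)*(-148) = -133*(-148) = 19684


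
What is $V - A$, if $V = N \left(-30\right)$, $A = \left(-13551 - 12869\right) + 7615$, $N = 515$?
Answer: $3355$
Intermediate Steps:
$A = -18805$ ($A = -26420 + 7615 = -18805$)
$V = -15450$ ($V = 515 \left(-30\right) = -15450$)
$V - A = -15450 - -18805 = -15450 + 18805 = 3355$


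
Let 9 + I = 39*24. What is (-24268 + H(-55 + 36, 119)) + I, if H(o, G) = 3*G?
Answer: -22984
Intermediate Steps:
I = 927 (I = -9 + 39*24 = -9 + 936 = 927)
(-24268 + H(-55 + 36, 119)) + I = (-24268 + 3*119) + 927 = (-24268 + 357) + 927 = -23911 + 927 = -22984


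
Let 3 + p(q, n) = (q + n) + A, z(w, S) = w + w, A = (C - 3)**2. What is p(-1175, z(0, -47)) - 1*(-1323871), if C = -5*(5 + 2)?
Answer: 1324137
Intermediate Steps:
C = -35 (C = -5*7 = -35)
A = 1444 (A = (-35 - 3)**2 = (-38)**2 = 1444)
z(w, S) = 2*w
p(q, n) = 1441 + n + q (p(q, n) = -3 + ((q + n) + 1444) = -3 + ((n + q) + 1444) = -3 + (1444 + n + q) = 1441 + n + q)
p(-1175, z(0, -47)) - 1*(-1323871) = (1441 + 2*0 - 1175) - 1*(-1323871) = (1441 + 0 - 1175) + 1323871 = 266 + 1323871 = 1324137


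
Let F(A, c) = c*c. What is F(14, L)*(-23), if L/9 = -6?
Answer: -67068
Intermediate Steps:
L = -54 (L = 9*(-6) = -54)
F(A, c) = c²
F(14, L)*(-23) = (-54)²*(-23) = 2916*(-23) = -67068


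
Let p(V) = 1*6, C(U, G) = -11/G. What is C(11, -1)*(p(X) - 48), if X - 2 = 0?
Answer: -462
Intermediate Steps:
X = 2 (X = 2 + 0 = 2)
p(V) = 6
C(11, -1)*(p(X) - 48) = (-11/(-1))*(6 - 48) = -11*(-1)*(-42) = 11*(-42) = -462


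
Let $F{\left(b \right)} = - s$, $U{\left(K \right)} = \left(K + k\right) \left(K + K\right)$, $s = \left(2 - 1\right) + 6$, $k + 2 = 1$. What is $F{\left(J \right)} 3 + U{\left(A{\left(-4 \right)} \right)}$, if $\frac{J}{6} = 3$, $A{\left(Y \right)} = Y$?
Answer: $19$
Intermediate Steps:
$k = -1$ ($k = -2 + 1 = -1$)
$s = 7$ ($s = 1 + 6 = 7$)
$U{\left(K \right)} = 2 K \left(-1 + K\right)$ ($U{\left(K \right)} = \left(K - 1\right) \left(K + K\right) = \left(-1 + K\right) 2 K = 2 K \left(-1 + K\right)$)
$J = 18$ ($J = 6 \cdot 3 = 18$)
$F{\left(b \right)} = -7$ ($F{\left(b \right)} = \left(-1\right) 7 = -7$)
$F{\left(J \right)} 3 + U{\left(A{\left(-4 \right)} \right)} = \left(-7\right) 3 + 2 \left(-4\right) \left(-1 - 4\right) = -21 + 2 \left(-4\right) \left(-5\right) = -21 + 40 = 19$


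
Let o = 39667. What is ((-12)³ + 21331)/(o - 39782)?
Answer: -19603/115 ≈ -170.46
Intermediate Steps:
((-12)³ + 21331)/(o - 39782) = ((-12)³ + 21331)/(39667 - 39782) = (-1728 + 21331)/(-115) = 19603*(-1/115) = -19603/115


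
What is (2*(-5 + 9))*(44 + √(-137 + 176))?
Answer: 352 + 8*√39 ≈ 401.96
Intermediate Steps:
(2*(-5 + 9))*(44 + √(-137 + 176)) = (2*4)*(44 + √39) = 8*(44 + √39) = 352 + 8*√39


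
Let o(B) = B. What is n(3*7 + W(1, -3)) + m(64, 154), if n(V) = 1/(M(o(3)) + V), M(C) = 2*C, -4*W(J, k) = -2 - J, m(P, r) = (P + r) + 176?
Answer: 43738/111 ≈ 394.04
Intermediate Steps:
m(P, r) = 176 + P + r
W(J, k) = ½ + J/4 (W(J, k) = -(-2 - J)/4 = ½ + J/4)
n(V) = 1/(6 + V) (n(V) = 1/(2*3 + V) = 1/(6 + V))
n(3*7 + W(1, -3)) + m(64, 154) = 1/(6 + (3*7 + (½ + (¼)*1))) + (176 + 64 + 154) = 1/(6 + (21 + (½ + ¼))) + 394 = 1/(6 + (21 + ¾)) + 394 = 1/(6 + 87/4) + 394 = 1/(111/4) + 394 = 4/111 + 394 = 43738/111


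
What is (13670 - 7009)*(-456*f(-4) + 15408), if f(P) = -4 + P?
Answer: 126932016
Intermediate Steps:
(13670 - 7009)*(-456*f(-4) + 15408) = (13670 - 7009)*(-456*(-4 - 4) + 15408) = 6661*(-456*(-8) + 15408) = 6661*(3648 + 15408) = 6661*19056 = 126932016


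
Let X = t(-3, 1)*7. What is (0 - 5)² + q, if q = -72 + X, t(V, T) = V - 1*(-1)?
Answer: -61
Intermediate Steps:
t(V, T) = 1 + V (t(V, T) = V + 1 = 1 + V)
X = -14 (X = (1 - 3)*7 = -2*7 = -14)
q = -86 (q = -72 - 14 = -86)
(0 - 5)² + q = (0 - 5)² - 86 = (-5)² - 86 = 25 - 86 = -61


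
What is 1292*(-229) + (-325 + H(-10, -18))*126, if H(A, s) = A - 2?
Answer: -338330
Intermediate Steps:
H(A, s) = -2 + A
1292*(-229) + (-325 + H(-10, -18))*126 = 1292*(-229) + (-325 + (-2 - 10))*126 = -295868 + (-325 - 12)*126 = -295868 - 337*126 = -295868 - 42462 = -338330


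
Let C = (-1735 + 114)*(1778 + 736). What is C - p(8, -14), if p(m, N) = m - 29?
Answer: -4075173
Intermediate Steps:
p(m, N) = -29 + m
C = -4075194 (C = -1621*2514 = -4075194)
C - p(8, -14) = -4075194 - (-29 + 8) = -4075194 - 1*(-21) = -4075194 + 21 = -4075173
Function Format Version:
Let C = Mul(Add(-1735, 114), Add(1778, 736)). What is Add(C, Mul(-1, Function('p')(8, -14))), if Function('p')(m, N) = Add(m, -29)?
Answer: -4075173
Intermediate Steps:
Function('p')(m, N) = Add(-29, m)
C = -4075194 (C = Mul(-1621, 2514) = -4075194)
Add(C, Mul(-1, Function('p')(8, -14))) = Add(-4075194, Mul(-1, Add(-29, 8))) = Add(-4075194, Mul(-1, -21)) = Add(-4075194, 21) = -4075173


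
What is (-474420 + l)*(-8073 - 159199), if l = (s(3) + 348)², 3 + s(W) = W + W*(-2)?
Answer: 59792380032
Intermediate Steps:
s(W) = -3 - W (s(W) = -3 + (W + W*(-2)) = -3 + (W - 2*W) = -3 - W)
l = 116964 (l = ((-3 - 1*3) + 348)² = ((-3 - 3) + 348)² = (-6 + 348)² = 342² = 116964)
(-474420 + l)*(-8073 - 159199) = (-474420 + 116964)*(-8073 - 159199) = -357456*(-167272) = 59792380032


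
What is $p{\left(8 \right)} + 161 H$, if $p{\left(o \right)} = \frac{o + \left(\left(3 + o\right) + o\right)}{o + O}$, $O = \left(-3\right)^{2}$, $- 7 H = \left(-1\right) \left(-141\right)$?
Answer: $- \frac{55104}{17} \approx -3241.4$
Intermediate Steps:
$H = - \frac{141}{7}$ ($H = - \frac{\left(-1\right) \left(-141\right)}{7} = \left(- \frac{1}{7}\right) 141 = - \frac{141}{7} \approx -20.143$)
$O = 9$
$p{\left(o \right)} = \frac{3 + 3 o}{9 + o}$ ($p{\left(o \right)} = \frac{o + \left(\left(3 + o\right) + o\right)}{o + 9} = \frac{o + \left(3 + 2 o\right)}{9 + o} = \frac{3 + 3 o}{9 + o}$)
$p{\left(8 \right)} + 161 H = \frac{3 \left(1 + 8\right)}{9 + 8} + 161 \left(- \frac{141}{7}\right) = 3 \cdot \frac{1}{17} \cdot 9 - 3243 = \frac{27}{17} - 3243 = - \frac{55104}{17}$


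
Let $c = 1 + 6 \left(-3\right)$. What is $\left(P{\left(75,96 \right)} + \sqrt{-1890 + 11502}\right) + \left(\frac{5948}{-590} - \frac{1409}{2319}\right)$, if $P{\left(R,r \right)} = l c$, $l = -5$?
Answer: $\frac{50836564}{684105} + 6 \sqrt{267} \approx 172.35$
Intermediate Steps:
$c = -17$ ($c = 1 - 18 = -17$)
$P{\left(R,r \right)} = 85$ ($P{\left(R,r \right)} = \left(-5\right) \left(-17\right) = 85$)
$\left(P{\left(75,96 \right)} + \sqrt{-1890 + 11502}\right) + \left(\frac{5948}{-590} - \frac{1409}{2319}\right) = \left(85 + \sqrt{-1890 + 11502}\right) + \left(\frac{5948}{-590} - \frac{1409}{2319}\right) = \left(85 + \sqrt{9612}\right) + \left(5948 \left(- \frac{1}{590}\right) - \frac{1409}{2319}\right) = \left(85 + 6 \sqrt{267}\right) - \frac{7312361}{684105} = \frac{50836564}{684105} + 6 \sqrt{267}$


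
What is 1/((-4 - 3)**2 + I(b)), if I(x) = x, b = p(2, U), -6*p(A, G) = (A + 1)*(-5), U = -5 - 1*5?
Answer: 2/103 ≈ 0.019417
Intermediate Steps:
U = -10 (U = -5 - 5 = -10)
p(A, G) = 5/6 + 5*A/6 (p(A, G) = -(A + 1)*(-5)/6 = -(1 + A)*(-5)/6 = -(-5 - 5*A)/6 = 5/6 + 5*A/6)
b = 5/2 (b = 5/6 + (5/6)*2 = 5/6 + 5/3 = 5/2 ≈ 2.5000)
1/((-4 - 3)**2 + I(b)) = 1/((-4 - 3)**2 + 5/2) = 1/((-7)**2 + 5/2) = 1/(49 + 5/2) = 1/(103/2) = 2/103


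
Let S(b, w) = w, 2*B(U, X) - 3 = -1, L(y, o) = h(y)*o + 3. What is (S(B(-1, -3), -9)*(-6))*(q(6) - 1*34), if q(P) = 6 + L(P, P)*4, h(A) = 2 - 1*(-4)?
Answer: 6912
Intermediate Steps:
h(A) = 6 (h(A) = 2 + 4 = 6)
L(y, o) = 3 + 6*o (L(y, o) = 6*o + 3 = 3 + 6*o)
B(U, X) = 1 (B(U, X) = 3/2 + (½)*(-1) = 3/2 - ½ = 1)
q(P) = 18 + 24*P (q(P) = 6 + (3 + 6*P)*4 = 6 + (12 + 24*P) = 18 + 24*P)
(S(B(-1, -3), -9)*(-6))*(q(6) - 1*34) = (-9*(-6))*((18 + 24*6) - 1*34) = 54*((18 + 144) - 34) = 54*(162 - 34) = 54*128 = 6912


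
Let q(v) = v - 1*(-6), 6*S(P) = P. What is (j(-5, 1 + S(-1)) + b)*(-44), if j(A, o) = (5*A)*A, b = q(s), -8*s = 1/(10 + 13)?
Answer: -265133/46 ≈ -5763.8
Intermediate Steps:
S(P) = P/6
s = -1/184 (s = -1/(8*(10 + 13)) = -⅛/23 = -⅛*1/23 = -1/184 ≈ -0.0054348)
q(v) = 6 + v (q(v) = v + 6 = 6 + v)
b = 1103/184 (b = 6 - 1/184 = 1103/184 ≈ 5.9946)
j(A, o) = 5*A²
(j(-5, 1 + S(-1)) + b)*(-44) = (5*(-5)² + 1103/184)*(-44) = (5*25 + 1103/184)*(-44) = (125 + 1103/184)*(-44) = (24103/184)*(-44) = -265133/46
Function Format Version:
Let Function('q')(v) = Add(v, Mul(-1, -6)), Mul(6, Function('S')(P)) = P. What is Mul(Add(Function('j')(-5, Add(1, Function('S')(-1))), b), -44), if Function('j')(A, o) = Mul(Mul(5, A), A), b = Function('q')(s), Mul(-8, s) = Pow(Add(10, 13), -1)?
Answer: Rational(-265133, 46) ≈ -5763.8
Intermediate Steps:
Function('S')(P) = Mul(Rational(1, 6), P)
s = Rational(-1, 184) (s = Mul(Rational(-1, 8), Pow(Add(10, 13), -1)) = Mul(Rational(-1, 8), Pow(23, -1)) = Mul(Rational(-1, 8), Rational(1, 23)) = Rational(-1, 184) ≈ -0.0054348)
Function('q')(v) = Add(6, v) (Function('q')(v) = Add(v, 6) = Add(6, v))
b = Rational(1103, 184) (b = Add(6, Rational(-1, 184)) = Rational(1103, 184) ≈ 5.9946)
Function('j')(A, o) = Mul(5, Pow(A, 2))
Mul(Add(Function('j')(-5, Add(1, Function('S')(-1))), b), -44) = Mul(Add(Mul(5, Pow(-5, 2)), Rational(1103, 184)), -44) = Mul(Add(Mul(5, 25), Rational(1103, 184)), -44) = Mul(Add(125, Rational(1103, 184)), -44) = Mul(Rational(24103, 184), -44) = Rational(-265133, 46)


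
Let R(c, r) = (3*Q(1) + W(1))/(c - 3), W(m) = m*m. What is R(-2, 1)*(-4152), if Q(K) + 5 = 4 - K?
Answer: -4152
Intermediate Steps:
W(m) = m²
Q(K) = -1 - K (Q(K) = -5 + (4 - K) = -1 - K)
R(c, r) = -5/(-3 + c) (R(c, r) = (3*(-1 - 1*1) + 1²)/(c - 3) = (3*(-1 - 1) + 1)/(-3 + c) = (3*(-2) + 1)/(-3 + c) = (-6 + 1)/(-3 + c) = -5/(-3 + c))
R(-2, 1)*(-4152) = -5/(-3 - 2)*(-4152) = -5/(-5)*(-4152) = -5*(-⅕)*(-4152) = 1*(-4152) = -4152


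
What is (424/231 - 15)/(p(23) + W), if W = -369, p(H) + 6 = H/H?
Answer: 3041/86394 ≈ 0.035199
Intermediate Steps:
p(H) = -5 (p(H) = -6 + H/H = -6 + 1 = -5)
(424/231 - 15)/(p(23) + W) = (424/231 - 15)/(-5 - 369) = (424*(1/231) - 15)/(-374) = (424/231 - 15)*(-1/374) = -3041/231*(-1/374) = 3041/86394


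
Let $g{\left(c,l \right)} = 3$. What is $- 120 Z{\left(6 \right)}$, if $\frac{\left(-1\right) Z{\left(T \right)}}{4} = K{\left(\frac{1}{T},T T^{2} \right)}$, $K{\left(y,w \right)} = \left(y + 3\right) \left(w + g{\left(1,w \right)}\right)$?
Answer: $332880$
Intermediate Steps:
$K{\left(y,w \right)} = \left(3 + w\right) \left(3 + y\right)$ ($K{\left(y,w \right)} = \left(y + 3\right) \left(w + 3\right) = \left(3 + y\right) \left(3 + w\right) = \left(3 + w\right) \left(3 + y\right)$)
$Z{\left(T \right)} = -36 - \frac{12}{T} - 12 T^{3} - 4 T^{2}$ ($Z{\left(T \right)} = - 4 \left(9 + 3 T T^{2} + \frac{3}{T} + \frac{T T^{2}}{T}\right) = - 4 \left(9 + 3 T^{3} + \frac{3}{T} + \frac{T^{3}}{T}\right) = - 4 \left(9 + 3 T^{3} + \frac{3}{T} + T^{2}\right) = - 4 \left(9 + T^{2} + \frac{3}{T} + 3 T^{3}\right) = -36 - \frac{12}{T} - 12 T^{3} - 4 T^{2}$)
$- 120 Z{\left(6 \right)} = - 120 \left(-36 - \frac{12}{6} - 12 \cdot 6^{3} - 4 \cdot 6^{2}\right) = - 120 \left(-36 - 2 - 2592 - 144\right) = \left(-120\right) \left(-2774\right) = 332880$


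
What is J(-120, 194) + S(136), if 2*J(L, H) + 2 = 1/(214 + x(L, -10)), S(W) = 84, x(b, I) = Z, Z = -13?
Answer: 33367/402 ≈ 83.002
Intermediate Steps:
x(b, I) = -13
J(L, H) = -401/402 (J(L, H) = -1 + 1/(2*(214 - 13)) = -1 + (½)/201 = -1 + (½)*(1/201) = -1 + 1/402 = -401/402)
J(-120, 194) + S(136) = -401/402 + 84 = 33367/402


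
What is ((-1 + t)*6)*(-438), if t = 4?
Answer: -7884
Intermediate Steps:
((-1 + t)*6)*(-438) = ((-1 + 4)*6)*(-438) = (3*6)*(-438) = 18*(-438) = -7884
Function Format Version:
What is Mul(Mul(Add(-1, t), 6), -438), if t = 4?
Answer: -7884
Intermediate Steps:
Mul(Mul(Add(-1, t), 6), -438) = Mul(Mul(Add(-1, 4), 6), -438) = Mul(Mul(3, 6), -438) = Mul(18, -438) = -7884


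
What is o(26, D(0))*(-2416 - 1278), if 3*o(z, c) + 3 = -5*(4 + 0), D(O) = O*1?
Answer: 84962/3 ≈ 28321.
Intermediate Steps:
D(O) = O
o(z, c) = -23/3 (o(z, c) = -1 + (-5*(4 + 0))/3 = -1 + (-5*4)/3 = -1 + (1/3)*(-20) = -1 - 20/3 = -23/3)
o(26, D(0))*(-2416 - 1278) = -23*(-2416 - 1278)/3 = -23/3*(-3694) = 84962/3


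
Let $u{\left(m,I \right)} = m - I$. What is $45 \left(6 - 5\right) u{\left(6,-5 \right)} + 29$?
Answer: $524$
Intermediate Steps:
$45 \left(6 - 5\right) u{\left(6,-5 \right)} + 29 = 45 \left(6 - 5\right) \left(6 - -5\right) + 29 = 45 \cdot 1 \left(6 + 5\right) + 29 = 45 \cdot 1 \cdot 11 + 29 = 45 \cdot 11 + 29 = 495 + 29 = 524$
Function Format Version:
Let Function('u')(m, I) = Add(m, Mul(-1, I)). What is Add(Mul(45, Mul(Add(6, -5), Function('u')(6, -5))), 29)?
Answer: 524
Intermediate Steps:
Add(Mul(45, Mul(Add(6, -5), Function('u')(6, -5))), 29) = Add(Mul(45, Mul(Add(6, -5), Add(6, Mul(-1, -5)))), 29) = Add(Mul(45, Mul(1, Add(6, 5))), 29) = Add(Mul(45, Mul(1, 11)), 29) = Add(Mul(45, 11), 29) = Add(495, 29) = 524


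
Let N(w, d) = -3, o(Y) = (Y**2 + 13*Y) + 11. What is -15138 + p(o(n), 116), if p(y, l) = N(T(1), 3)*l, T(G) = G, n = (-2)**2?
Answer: -15486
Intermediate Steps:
n = 4
o(Y) = 11 + Y**2 + 13*Y
p(y, l) = -3*l
-15138 + p(o(n), 116) = -15138 - 3*116 = -15138 - 348 = -15486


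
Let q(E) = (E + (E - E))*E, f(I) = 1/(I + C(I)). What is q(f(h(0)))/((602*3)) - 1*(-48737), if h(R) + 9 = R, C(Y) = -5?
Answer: 17251728313/353976 ≈ 48737.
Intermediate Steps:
h(R) = -9 + R
f(I) = 1/(-5 + I) (f(I) = 1/(I - 5) = 1/(-5 + I))
q(E) = E² (q(E) = (E + 0)*E = E*E = E²)
q(f(h(0)))/((602*3)) - 1*(-48737) = (1/(-5 + (-9 + 0)))²/((602*3)) - 1*(-48737) = (1/(-5 - 9))²/1806 + 48737 = (1/(-14))²*(1/1806) + 48737 = (-1/14)²*(1/1806) + 48737 = (1/196)*(1/1806) + 48737 = 1/353976 + 48737 = 17251728313/353976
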